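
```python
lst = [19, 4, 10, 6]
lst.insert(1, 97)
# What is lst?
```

[19, 97, 4, 10, 6]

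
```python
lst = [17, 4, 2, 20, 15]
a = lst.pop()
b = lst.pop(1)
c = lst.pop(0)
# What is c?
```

After line 1: lst = [17, 4, 2, 20, 15]
After line 2 (pop() -> a = 15): lst = [17, 4, 2, 20]
After line 3 (pop(1) -> b = 4): lst = [17, 2, 20]
After line 4 (pop(0) -> c = 17): lst = [2, 20]

17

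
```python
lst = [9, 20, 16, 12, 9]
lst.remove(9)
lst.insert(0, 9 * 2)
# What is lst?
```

After line 1: lst = [9, 20, 16, 12, 9]
After line 2 (remove first 9): lst = [20, 16, 12, 9]
After line 3 (insert 18 at index 0): lst = [18, 20, 16, 12, 9]

[18, 20, 16, 12, 9]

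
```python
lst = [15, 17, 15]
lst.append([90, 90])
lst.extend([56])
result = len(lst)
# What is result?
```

After line 1: lst = [15, 17, 15]
After line 2 (append adds [90, 90] as single element): lst = [15, 17, 15, [90, 90]]
After line 3 (extend unpacks [56], adds 56): lst = [15, 17, 15, [90, 90], 56]
After line 4: result = len(lst) = 5

5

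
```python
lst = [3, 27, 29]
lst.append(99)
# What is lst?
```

[3, 27, 29, 99]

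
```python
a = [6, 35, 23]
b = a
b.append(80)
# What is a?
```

After line 1: a = [6, 35, 23]
After line 2 (b = a is an alias, same object): a = [6, 35, 23], b = [6, 35, 23]
After line 3 (b.append mutates the shared list): a = [6, 35, 23, 80], b = [6, 35, 23, 80]

[6, 35, 23, 80]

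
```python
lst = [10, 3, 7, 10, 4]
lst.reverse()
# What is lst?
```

[4, 10, 7, 3, 10]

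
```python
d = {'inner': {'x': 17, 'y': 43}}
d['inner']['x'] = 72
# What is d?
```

After line 1: d = {'inner': {'x': 17, 'y': 43}}
After line 2 (inner x overwritten): d = {'inner': {'x': 72, 'y': 43}}

{'inner': {'x': 72, 'y': 43}}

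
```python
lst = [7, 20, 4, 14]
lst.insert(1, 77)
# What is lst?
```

[7, 77, 20, 4, 14]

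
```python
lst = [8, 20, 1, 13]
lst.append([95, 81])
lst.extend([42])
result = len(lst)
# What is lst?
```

After line 1: lst = [8, 20, 1, 13]
After line 2 (append adds [95, 81] as single element): lst = [8, 20, 1, 13, [95, 81]]
After line 3 (extend unpacks [42], adds 42): lst = [8, 20, 1, 13, [95, 81], 42]
After line 4: result = len(lst) = 6

[8, 20, 1, 13, [95, 81], 42]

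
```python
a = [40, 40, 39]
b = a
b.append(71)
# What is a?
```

After line 1: a = [40, 40, 39]
After line 2 (b = a is an alias, same object): a = [40, 40, 39], b = [40, 40, 39]
After line 3 (b.append mutates the shared list): a = [40, 40, 39, 71], b = [40, 40, 39, 71]

[40, 40, 39, 71]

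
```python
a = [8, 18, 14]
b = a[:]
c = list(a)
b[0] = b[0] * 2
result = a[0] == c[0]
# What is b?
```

After line 1: a = [8, 18, 14]
After line 2 (b = a[:], copy): a = [8, 18, 14], b = [8, 18, 14]
After line 3 (c = list(a) is a copy, new object): c = [8, 18, 14]
After line 4 (b[0] = 8 * 2 = 16; only b mutates (copy)): a = [8, 18, 14], b = [16, 18, 14], c = [8, 18, 14]
After line 5 (a[0] = 8, c[0] = 8; result = True)

[16, 18, 14]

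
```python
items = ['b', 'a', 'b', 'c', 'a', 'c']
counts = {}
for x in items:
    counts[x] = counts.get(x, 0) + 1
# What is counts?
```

Initial: counts = {}, items = ['b', 'a', 'b', 'c', 'a', 'c']
See 'b': counts = {'b': 1}
See 'a': counts = {'b': 1, 'a': 1}
See 'b': counts = {'b': 2, 'a': 1}
See 'c': counts = {'b': 2, 'a': 1, 'c': 1}
See 'a': counts = {'b': 2, 'a': 2, 'c': 1}
See 'c': counts = {'b': 2, 'a': 2, 'c': 2}

{'b': 2, 'a': 2, 'c': 2}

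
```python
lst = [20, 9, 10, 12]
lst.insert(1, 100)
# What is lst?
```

[20, 100, 9, 10, 12]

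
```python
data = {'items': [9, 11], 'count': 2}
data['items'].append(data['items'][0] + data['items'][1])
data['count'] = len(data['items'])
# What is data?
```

After line 1: data = {'items': [9, 11], 'count': 2}
After line 2 (append 9 + 11 = 20): data = {'items': [9, 11, 20], 'count': 2}
After line 3 (count = len(items) = 3): data = {'items': [9, 11, 20], 'count': 3}

{'items': [9, 11, 20], 'count': 3}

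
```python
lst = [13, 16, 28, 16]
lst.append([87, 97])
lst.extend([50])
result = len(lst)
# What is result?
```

After line 1: lst = [13, 16, 28, 16]
After line 2 (append adds [87, 97] as single element): lst = [13, 16, 28, 16, [87, 97]]
After line 3 (extend unpacks [50], adds 50): lst = [13, 16, 28, 16, [87, 97], 50]
After line 4: result = len(lst) = 6

6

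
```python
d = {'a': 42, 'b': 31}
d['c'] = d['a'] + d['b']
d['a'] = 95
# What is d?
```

After line 1: d = {'a': 42, 'b': 31}
After line 2 (d['c'] = 42 + 31): d = {'a': 42, 'b': 31, 'c': 73}
After line 3: d = {'a': 95, 'b': 31, 'c': 73}

{'a': 95, 'b': 31, 'c': 73}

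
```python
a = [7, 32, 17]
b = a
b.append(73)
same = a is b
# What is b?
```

After line 1: a = [7, 32, 17]
After line 2 (b = a is an alias, same object): a = [7, 32, 17], b = [7, 32, 17]
After line 3 (b.append mutates the shared list): a = [7, 32, 17, 73], b = [7, 32, 17, 73]
After line 4 (same = a is b; same object -> True): same = True

[7, 32, 17, 73]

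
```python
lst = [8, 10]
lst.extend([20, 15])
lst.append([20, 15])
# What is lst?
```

After line 1: lst = [8, 10]
After line 2 (extend unpacks [20, 15]): lst = [8, 10, 20, 15]
After line 3 (append adds [20, 15] as single element): lst = [8, 10, 20, 15, [20, 15]]

[8, 10, 20, 15, [20, 15]]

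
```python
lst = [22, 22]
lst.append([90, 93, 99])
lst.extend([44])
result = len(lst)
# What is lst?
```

After line 1: lst = [22, 22]
After line 2 (append adds [90, 93, 99] as single element): lst = [22, 22, [90, 93, 99]]
After line 3 (extend unpacks [44], adds 44): lst = [22, 22, [90, 93, 99], 44]
After line 4: result = len(lst) = 4

[22, 22, [90, 93, 99], 44]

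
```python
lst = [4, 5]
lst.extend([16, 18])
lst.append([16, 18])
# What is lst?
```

After line 1: lst = [4, 5]
After line 2 (extend unpacks [16, 18]): lst = [4, 5, 16, 18]
After line 3 (append adds [16, 18] as single element): lst = [4, 5, 16, 18, [16, 18]]

[4, 5, 16, 18, [16, 18]]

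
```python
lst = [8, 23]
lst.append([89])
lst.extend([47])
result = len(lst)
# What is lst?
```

After line 1: lst = [8, 23]
After line 2 (append adds [89] as single element): lst = [8, 23, [89]]
After line 3 (extend unpacks [47], adds 47): lst = [8, 23, [89], 47]
After line 4: result = len(lst) = 4

[8, 23, [89], 47]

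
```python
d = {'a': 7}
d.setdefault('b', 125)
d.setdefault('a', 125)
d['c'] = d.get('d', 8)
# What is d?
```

After line 1: d = {'a': 7}
After line 2 (setdefault adds 'b'=125): d = {'a': 7, 'b': 125}
After line 3 (setdefault 'a' no-op, already exists): d = {'a': 7, 'b': 125}
After line 4 (get('d', 8) returns default since 'd' not in d): d = {'a': 7, 'b': 125, 'c': 8}

{'a': 7, 'b': 125, 'c': 8}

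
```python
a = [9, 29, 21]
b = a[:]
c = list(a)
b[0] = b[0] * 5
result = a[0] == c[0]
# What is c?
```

After line 1: a = [9, 29, 21]
After line 2 (b = a[:], copy): a = [9, 29, 21], b = [9, 29, 21]
After line 3 (c = list(a) is a copy, new object): c = [9, 29, 21]
After line 4 (b[0] = 9 * 5 = 45; only b mutates (copy)): a = [9, 29, 21], b = [45, 29, 21], c = [9, 29, 21]
After line 5 (a[0] = 9, c[0] = 9; result = True)

[9, 29, 21]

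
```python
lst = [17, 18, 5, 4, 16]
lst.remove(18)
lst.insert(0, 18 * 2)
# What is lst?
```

After line 1: lst = [17, 18, 5, 4, 16]
After line 2 (remove first 18): lst = [17, 5, 4, 16]
After line 3 (insert 36 at index 0): lst = [36, 17, 5, 4, 16]

[36, 17, 5, 4, 16]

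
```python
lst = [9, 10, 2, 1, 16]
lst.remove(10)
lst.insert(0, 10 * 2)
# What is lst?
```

After line 1: lst = [9, 10, 2, 1, 16]
After line 2 (remove first 10): lst = [9, 2, 1, 16]
After line 3 (insert 20 at index 0): lst = [20, 9, 2, 1, 16]

[20, 9, 2, 1, 16]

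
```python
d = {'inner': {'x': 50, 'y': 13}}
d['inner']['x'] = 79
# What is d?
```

After line 1: d = {'inner': {'x': 50, 'y': 13}}
After line 2 (inner x overwritten): d = {'inner': {'x': 79, 'y': 13}}

{'inner': {'x': 79, 'y': 13}}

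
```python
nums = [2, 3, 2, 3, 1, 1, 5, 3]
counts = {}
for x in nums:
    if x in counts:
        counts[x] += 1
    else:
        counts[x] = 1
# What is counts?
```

Initial: counts = {}, nums = [2, 3, 2, 3, 1, 1, 5, 3]
See 2: counts = {2: 1}
See 3: counts = {2: 1, 3: 1}
See 2: counts = {2: 2, 3: 1}
See 3: counts = {2: 2, 3: 2}
See 1: counts = {2: 2, 3: 2, 1: 1}
See 1: counts = {2: 2, 3: 2, 1: 2}
See 5: counts = {2: 2, 3: 2, 1: 2, 5: 1}
See 3: counts = {2: 2, 3: 3, 1: 2, 5: 1}

{2: 2, 3: 3, 1: 2, 5: 1}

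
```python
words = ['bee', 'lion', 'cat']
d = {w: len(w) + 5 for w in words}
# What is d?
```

{'bee': 8, 'lion': 9, 'cat': 8}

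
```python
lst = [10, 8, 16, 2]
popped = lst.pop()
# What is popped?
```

2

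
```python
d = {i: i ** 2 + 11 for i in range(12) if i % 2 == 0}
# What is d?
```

{0: 11, 2: 15, 4: 27, 6: 47, 8: 75, 10: 111}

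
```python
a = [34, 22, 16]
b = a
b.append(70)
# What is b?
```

After line 1: a = [34, 22, 16]
After line 2 (b = a is an alias, same object): a = [34, 22, 16], b = [34, 22, 16]
After line 3 (b.append mutates the shared list): a = [34, 22, 16, 70], b = [34, 22, 16, 70]

[34, 22, 16, 70]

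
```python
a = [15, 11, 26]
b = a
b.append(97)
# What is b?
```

After line 1: a = [15, 11, 26]
After line 2 (b = a is an alias, same object): a = [15, 11, 26], b = [15, 11, 26]
After line 3 (b.append mutates the shared list): a = [15, 11, 26, 97], b = [15, 11, 26, 97]

[15, 11, 26, 97]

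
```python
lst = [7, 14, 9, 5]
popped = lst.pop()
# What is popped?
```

5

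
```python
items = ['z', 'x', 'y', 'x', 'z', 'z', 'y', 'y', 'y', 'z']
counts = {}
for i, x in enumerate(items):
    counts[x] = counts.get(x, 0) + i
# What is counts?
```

Initial: counts = {}, items = ['z', 'x', 'y', 'x', 'z', 'z', 'y', 'y', 'y', 'z']
i=0, x='z': counts = {'z': 0}
i=1, x='x': counts = {'z': 0, 'x': 1}
i=2, x='y': counts = {'z': 0, 'x': 1, 'y': 2}
i=3, x='x': counts = {'z': 0, 'x': 4, 'y': 2}
i=4, x='z': counts = {'z': 4, 'x': 4, 'y': 2}
i=5, x='z': counts = {'z': 9, 'x': 4, 'y': 2}
i=6, x='y': counts = {'z': 9, 'x': 4, 'y': 8}
i=7, x='y': counts = {'z': 9, 'x': 4, 'y': 15}
i=8, x='y': counts = {'z': 9, 'x': 4, 'y': 23}
i=9, x='z': counts = {'z': 18, 'x': 4, 'y': 23}

{'z': 18, 'x': 4, 'y': 23}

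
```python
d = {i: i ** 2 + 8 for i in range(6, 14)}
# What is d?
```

{6: 44, 7: 57, 8: 72, 9: 89, 10: 108, 11: 129, 12: 152, 13: 177}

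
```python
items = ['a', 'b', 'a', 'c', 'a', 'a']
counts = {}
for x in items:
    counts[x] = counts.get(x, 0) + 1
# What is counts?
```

Initial: counts = {}, items = ['a', 'b', 'a', 'c', 'a', 'a']
See 'a': counts = {'a': 1}
See 'b': counts = {'a': 1, 'b': 1}
See 'a': counts = {'a': 2, 'b': 1}
See 'c': counts = {'a': 2, 'b': 1, 'c': 1}
See 'a': counts = {'a': 3, 'b': 1, 'c': 1}
See 'a': counts = {'a': 4, 'b': 1, 'c': 1}

{'a': 4, 'b': 1, 'c': 1}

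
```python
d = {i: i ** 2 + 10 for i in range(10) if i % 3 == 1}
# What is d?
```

{1: 11, 4: 26, 7: 59}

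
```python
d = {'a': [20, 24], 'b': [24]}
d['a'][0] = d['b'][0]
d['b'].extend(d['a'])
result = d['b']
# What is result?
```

After line 1: d = {'a': [20, 24], 'b': [24]}
After line 2 (a[0] = b[0] = 24): d = {'a': [24, 24], 'b': [24]}
After line 3 (b.extend(a) appends [24, 24]): d = {'a': [24, 24], 'b': [24, 24, 24]}
After line 4: result = d['b'] = [24, 24, 24]

[24, 24, 24]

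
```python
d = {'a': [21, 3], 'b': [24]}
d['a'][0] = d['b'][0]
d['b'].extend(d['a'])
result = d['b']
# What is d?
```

After line 1: d = {'a': [21, 3], 'b': [24]}
After line 2 (a[0] = b[0] = 24): d = {'a': [24, 3], 'b': [24]}
After line 3 (b.extend(a) appends [24, 3]): d = {'a': [24, 3], 'b': [24, 24, 3]}
After line 4: result = d['b'] = [24, 24, 3]

{'a': [24, 3], 'b': [24, 24, 3]}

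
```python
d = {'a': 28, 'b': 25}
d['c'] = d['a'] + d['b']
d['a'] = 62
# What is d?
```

After line 1: d = {'a': 28, 'b': 25}
After line 2 (d['c'] = 28 + 25): d = {'a': 28, 'b': 25, 'c': 53}
After line 3: d = {'a': 62, 'b': 25, 'c': 53}

{'a': 62, 'b': 25, 'c': 53}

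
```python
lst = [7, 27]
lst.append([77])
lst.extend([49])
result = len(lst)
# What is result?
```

After line 1: lst = [7, 27]
After line 2 (append adds [77] as single element): lst = [7, 27, [77]]
After line 3 (extend unpacks [49], adds 49): lst = [7, 27, [77], 49]
After line 4: result = len(lst) = 4

4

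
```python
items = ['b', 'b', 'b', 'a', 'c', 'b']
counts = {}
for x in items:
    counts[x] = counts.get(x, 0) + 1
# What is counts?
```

Initial: counts = {}, items = ['b', 'b', 'b', 'a', 'c', 'b']
See 'b': counts = {'b': 1}
See 'b': counts = {'b': 2}
See 'b': counts = {'b': 3}
See 'a': counts = {'b': 3, 'a': 1}
See 'c': counts = {'b': 3, 'a': 1, 'c': 1}
See 'b': counts = {'b': 4, 'a': 1, 'c': 1}

{'b': 4, 'a': 1, 'c': 1}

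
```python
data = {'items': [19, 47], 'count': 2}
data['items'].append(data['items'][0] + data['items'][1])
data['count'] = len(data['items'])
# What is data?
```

After line 1: data = {'items': [19, 47], 'count': 2}
After line 2 (append 19 + 47 = 66): data = {'items': [19, 47, 66], 'count': 2}
After line 3 (count = len(items) = 3): data = {'items': [19, 47, 66], 'count': 3}

{'items': [19, 47, 66], 'count': 3}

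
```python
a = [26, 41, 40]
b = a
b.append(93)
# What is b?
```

After line 1: a = [26, 41, 40]
After line 2 (b = a is an alias, same object): a = [26, 41, 40], b = [26, 41, 40]
After line 3 (b.append mutates the shared list): a = [26, 41, 40, 93], b = [26, 41, 40, 93]

[26, 41, 40, 93]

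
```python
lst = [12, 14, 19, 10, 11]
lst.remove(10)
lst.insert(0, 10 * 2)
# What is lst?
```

After line 1: lst = [12, 14, 19, 10, 11]
After line 2 (remove first 10): lst = [12, 14, 19, 11]
After line 3 (insert 20 at index 0): lst = [20, 12, 14, 19, 11]

[20, 12, 14, 19, 11]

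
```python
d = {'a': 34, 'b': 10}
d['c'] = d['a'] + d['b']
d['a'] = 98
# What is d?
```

After line 1: d = {'a': 34, 'b': 10}
After line 2 (d['c'] = 34 + 10): d = {'a': 34, 'b': 10, 'c': 44}
After line 3: d = {'a': 98, 'b': 10, 'c': 44}

{'a': 98, 'b': 10, 'c': 44}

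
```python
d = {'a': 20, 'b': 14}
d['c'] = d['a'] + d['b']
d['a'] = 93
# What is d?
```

After line 1: d = {'a': 20, 'b': 14}
After line 2 (d['c'] = 20 + 14): d = {'a': 20, 'b': 14, 'c': 34}
After line 3: d = {'a': 93, 'b': 14, 'c': 34}

{'a': 93, 'b': 14, 'c': 34}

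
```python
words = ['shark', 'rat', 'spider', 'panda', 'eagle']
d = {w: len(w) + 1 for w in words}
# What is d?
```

{'shark': 6, 'rat': 4, 'spider': 7, 'panda': 6, 'eagle': 6}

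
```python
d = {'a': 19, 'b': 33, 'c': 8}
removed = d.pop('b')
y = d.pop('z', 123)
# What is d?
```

After line 1: d = {'a': 19, 'b': 33, 'c': 8}
After line 2 (pop 'b' returns 33): d = {'a': 19, 'c': 8}, removed = 33
After line 3 (pop 'z' missing, returns default 123): d = {'a': 19, 'c': 8}, y = 123

{'a': 19, 'c': 8}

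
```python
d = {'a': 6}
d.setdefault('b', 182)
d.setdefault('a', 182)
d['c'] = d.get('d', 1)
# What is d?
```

After line 1: d = {'a': 6}
After line 2 (setdefault adds 'b'=182): d = {'a': 6, 'b': 182}
After line 3 (setdefault 'a' no-op, already exists): d = {'a': 6, 'b': 182}
After line 4 (get('d', 1) returns default since 'd' not in d): d = {'a': 6, 'b': 182, 'c': 1}

{'a': 6, 'b': 182, 'c': 1}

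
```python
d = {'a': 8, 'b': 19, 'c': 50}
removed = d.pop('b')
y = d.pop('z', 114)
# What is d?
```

After line 1: d = {'a': 8, 'b': 19, 'c': 50}
After line 2 (pop 'b' returns 19): d = {'a': 8, 'c': 50}, removed = 19
After line 3 (pop 'z' missing, returns default 114): d = {'a': 8, 'c': 50}, y = 114

{'a': 8, 'c': 50}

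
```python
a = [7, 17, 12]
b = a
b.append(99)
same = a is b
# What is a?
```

After line 1: a = [7, 17, 12]
After line 2 (b = a is an alias, same object): a = [7, 17, 12], b = [7, 17, 12]
After line 3 (b.append mutates the shared list): a = [7, 17, 12, 99], b = [7, 17, 12, 99]
After line 4 (same = a is b; same object -> True): same = True

[7, 17, 12, 99]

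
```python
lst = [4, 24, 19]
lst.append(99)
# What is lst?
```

[4, 24, 19, 99]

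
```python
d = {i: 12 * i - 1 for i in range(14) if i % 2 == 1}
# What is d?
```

{1: 11, 3: 35, 5: 59, 7: 83, 9: 107, 11: 131, 13: 155}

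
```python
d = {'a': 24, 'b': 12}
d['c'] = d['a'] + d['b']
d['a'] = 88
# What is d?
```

After line 1: d = {'a': 24, 'b': 12}
After line 2 (d['c'] = 24 + 12): d = {'a': 24, 'b': 12, 'c': 36}
After line 3: d = {'a': 88, 'b': 12, 'c': 36}

{'a': 88, 'b': 12, 'c': 36}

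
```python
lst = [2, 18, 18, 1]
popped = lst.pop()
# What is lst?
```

[2, 18, 18]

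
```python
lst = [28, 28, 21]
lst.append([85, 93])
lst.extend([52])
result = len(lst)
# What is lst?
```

After line 1: lst = [28, 28, 21]
After line 2 (append adds [85, 93] as single element): lst = [28, 28, 21, [85, 93]]
After line 3 (extend unpacks [52], adds 52): lst = [28, 28, 21, [85, 93], 52]
After line 4: result = len(lst) = 5

[28, 28, 21, [85, 93], 52]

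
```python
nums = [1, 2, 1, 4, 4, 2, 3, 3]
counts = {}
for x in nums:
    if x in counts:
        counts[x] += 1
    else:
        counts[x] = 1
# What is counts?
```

Initial: counts = {}, nums = [1, 2, 1, 4, 4, 2, 3, 3]
See 1: counts = {1: 1}
See 2: counts = {1: 1, 2: 1}
See 1: counts = {1: 2, 2: 1}
See 4: counts = {1: 2, 2: 1, 4: 1}
See 4: counts = {1: 2, 2: 1, 4: 2}
See 2: counts = {1: 2, 2: 2, 4: 2}
See 3: counts = {1: 2, 2: 2, 4: 2, 3: 1}
See 3: counts = {1: 2, 2: 2, 4: 2, 3: 2}

{1: 2, 2: 2, 4: 2, 3: 2}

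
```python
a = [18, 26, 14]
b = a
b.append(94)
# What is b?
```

After line 1: a = [18, 26, 14]
After line 2 (b = a is an alias, same object): a = [18, 26, 14], b = [18, 26, 14]
After line 3 (b.append mutates the shared list): a = [18, 26, 14, 94], b = [18, 26, 14, 94]

[18, 26, 14, 94]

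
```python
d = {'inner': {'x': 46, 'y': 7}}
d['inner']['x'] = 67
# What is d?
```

After line 1: d = {'inner': {'x': 46, 'y': 7}}
After line 2 (inner x overwritten): d = {'inner': {'x': 67, 'y': 7}}

{'inner': {'x': 67, 'y': 7}}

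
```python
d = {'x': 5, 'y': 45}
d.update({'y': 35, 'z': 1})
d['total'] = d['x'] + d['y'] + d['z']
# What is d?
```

After line 1: d = {'x': 5, 'y': 45}
After line 2 (y overwritten, z added): d = {'x': 5, 'y': 35, 'z': 1}
After line 3 (total = 5 + 35 + 1 = 41): d = {'x': 5, 'y': 35, 'z': 1, 'total': 41}

{'x': 5, 'y': 35, 'z': 1, 'total': 41}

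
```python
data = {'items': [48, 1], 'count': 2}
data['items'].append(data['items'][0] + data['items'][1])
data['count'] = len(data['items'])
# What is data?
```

After line 1: data = {'items': [48, 1], 'count': 2}
After line 2 (append 48 + 1 = 49): data = {'items': [48, 1, 49], 'count': 2}
After line 3 (count = len(items) = 3): data = {'items': [48, 1, 49], 'count': 3}

{'items': [48, 1, 49], 'count': 3}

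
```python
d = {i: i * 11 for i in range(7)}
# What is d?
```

{0: 0, 1: 11, 2: 22, 3: 33, 4: 44, 5: 55, 6: 66}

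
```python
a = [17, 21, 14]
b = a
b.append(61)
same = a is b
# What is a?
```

After line 1: a = [17, 21, 14]
After line 2 (b = a is an alias, same object): a = [17, 21, 14], b = [17, 21, 14]
After line 3 (b.append mutates the shared list): a = [17, 21, 14, 61], b = [17, 21, 14, 61]
After line 4 (same = a is b; same object -> True): same = True

[17, 21, 14, 61]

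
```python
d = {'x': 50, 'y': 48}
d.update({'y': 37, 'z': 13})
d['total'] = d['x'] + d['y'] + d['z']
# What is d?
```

After line 1: d = {'x': 50, 'y': 48}
After line 2 (y overwritten, z added): d = {'x': 50, 'y': 37, 'z': 13}
After line 3 (total = 50 + 37 + 13 = 100): d = {'x': 50, 'y': 37, 'z': 13, 'total': 100}

{'x': 50, 'y': 37, 'z': 13, 'total': 100}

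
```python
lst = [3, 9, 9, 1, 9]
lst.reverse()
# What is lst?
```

[9, 1, 9, 9, 3]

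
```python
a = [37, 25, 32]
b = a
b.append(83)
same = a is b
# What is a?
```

After line 1: a = [37, 25, 32]
After line 2 (b = a is an alias, same object): a = [37, 25, 32], b = [37, 25, 32]
After line 3 (b.append mutates the shared list): a = [37, 25, 32, 83], b = [37, 25, 32, 83]
After line 4 (same = a is b; same object -> True): same = True

[37, 25, 32, 83]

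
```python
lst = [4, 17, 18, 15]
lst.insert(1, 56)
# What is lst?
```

[4, 56, 17, 18, 15]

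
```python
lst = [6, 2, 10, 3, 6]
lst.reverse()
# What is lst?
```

[6, 3, 10, 2, 6]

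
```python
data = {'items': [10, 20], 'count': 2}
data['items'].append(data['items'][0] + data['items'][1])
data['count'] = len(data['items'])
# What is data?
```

After line 1: data = {'items': [10, 20], 'count': 2}
After line 2 (append 10 + 20 = 30): data = {'items': [10, 20, 30], 'count': 2}
After line 3 (count = len(items) = 3): data = {'items': [10, 20, 30], 'count': 3}

{'items': [10, 20, 30], 'count': 3}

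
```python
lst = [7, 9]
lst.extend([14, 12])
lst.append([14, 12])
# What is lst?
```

After line 1: lst = [7, 9]
After line 2 (extend unpacks [14, 12]): lst = [7, 9, 14, 12]
After line 3 (append adds [14, 12] as single element): lst = [7, 9, 14, 12, [14, 12]]

[7, 9, 14, 12, [14, 12]]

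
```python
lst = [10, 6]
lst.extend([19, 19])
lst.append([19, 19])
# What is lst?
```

After line 1: lst = [10, 6]
After line 2 (extend unpacks [19, 19]): lst = [10, 6, 19, 19]
After line 3 (append adds [19, 19] as single element): lst = [10, 6, 19, 19, [19, 19]]

[10, 6, 19, 19, [19, 19]]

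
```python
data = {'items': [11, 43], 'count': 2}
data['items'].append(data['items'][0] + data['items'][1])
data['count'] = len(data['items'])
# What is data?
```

After line 1: data = {'items': [11, 43], 'count': 2}
After line 2 (append 11 + 43 = 54): data = {'items': [11, 43, 54], 'count': 2}
After line 3 (count = len(items) = 3): data = {'items': [11, 43, 54], 'count': 3}

{'items': [11, 43, 54], 'count': 3}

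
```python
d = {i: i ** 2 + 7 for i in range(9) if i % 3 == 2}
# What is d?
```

{2: 11, 5: 32, 8: 71}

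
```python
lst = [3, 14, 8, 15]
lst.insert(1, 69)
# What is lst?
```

[3, 69, 14, 8, 15]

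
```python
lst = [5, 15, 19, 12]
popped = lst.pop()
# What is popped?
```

12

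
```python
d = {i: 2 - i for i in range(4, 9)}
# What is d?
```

{4: -2, 5: -3, 6: -4, 7: -5, 8: -6}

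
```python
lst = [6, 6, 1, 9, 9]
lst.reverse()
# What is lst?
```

[9, 9, 1, 6, 6]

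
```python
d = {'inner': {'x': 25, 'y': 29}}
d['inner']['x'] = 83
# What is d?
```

After line 1: d = {'inner': {'x': 25, 'y': 29}}
After line 2 (inner x overwritten): d = {'inner': {'x': 83, 'y': 29}}

{'inner': {'x': 83, 'y': 29}}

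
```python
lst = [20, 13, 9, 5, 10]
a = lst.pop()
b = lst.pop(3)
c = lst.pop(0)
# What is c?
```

After line 1: lst = [20, 13, 9, 5, 10]
After line 2 (pop() -> a = 10): lst = [20, 13, 9, 5]
After line 3 (pop(3) -> b = 5): lst = [20, 13, 9]
After line 4 (pop(0) -> c = 20): lst = [13, 9]

20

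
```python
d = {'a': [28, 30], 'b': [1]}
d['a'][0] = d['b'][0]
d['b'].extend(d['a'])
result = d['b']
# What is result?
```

After line 1: d = {'a': [28, 30], 'b': [1]}
After line 2 (a[0] = b[0] = 1): d = {'a': [1, 30], 'b': [1]}
After line 3 (b.extend(a) appends [1, 30]): d = {'a': [1, 30], 'b': [1, 1, 30]}
After line 4: result = d['b'] = [1, 1, 30]

[1, 1, 30]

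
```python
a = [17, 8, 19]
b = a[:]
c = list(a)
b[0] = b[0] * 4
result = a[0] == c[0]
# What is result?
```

After line 1: a = [17, 8, 19]
After line 2 (b = a[:], copy): a = [17, 8, 19], b = [17, 8, 19]
After line 3 (c = list(a) is a copy, new object): c = [17, 8, 19]
After line 4 (b[0] = 17 * 4 = 68; only b mutates (copy)): a = [17, 8, 19], b = [68, 8, 19], c = [17, 8, 19]
After line 5 (a[0] = 17, c[0] = 17; result = True)

True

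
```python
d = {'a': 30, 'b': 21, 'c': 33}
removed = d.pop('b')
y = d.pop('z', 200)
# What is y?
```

After line 1: d = {'a': 30, 'b': 21, 'c': 33}
After line 2 (pop 'b' returns 21): d = {'a': 30, 'c': 33}, removed = 21
After line 3 (pop 'z' missing, returns default 200): d = {'a': 30, 'c': 33}, y = 200

200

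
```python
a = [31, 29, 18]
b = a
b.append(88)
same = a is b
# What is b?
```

After line 1: a = [31, 29, 18]
After line 2 (b = a is an alias, same object): a = [31, 29, 18], b = [31, 29, 18]
After line 3 (b.append mutates the shared list): a = [31, 29, 18, 88], b = [31, 29, 18, 88]
After line 4 (same = a is b; same object -> True): same = True

[31, 29, 18, 88]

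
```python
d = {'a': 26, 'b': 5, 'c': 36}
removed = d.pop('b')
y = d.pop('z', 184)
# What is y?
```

After line 1: d = {'a': 26, 'b': 5, 'c': 36}
After line 2 (pop 'b' returns 5): d = {'a': 26, 'c': 36}, removed = 5
After line 3 (pop 'z' missing, returns default 184): d = {'a': 26, 'c': 36}, y = 184

184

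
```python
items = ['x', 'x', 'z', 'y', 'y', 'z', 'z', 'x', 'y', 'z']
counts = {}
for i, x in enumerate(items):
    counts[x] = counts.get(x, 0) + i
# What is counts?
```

Initial: counts = {}, items = ['x', 'x', 'z', 'y', 'y', 'z', 'z', 'x', 'y', 'z']
i=0, x='x': counts = {'x': 0}
i=1, x='x': counts = {'x': 1}
i=2, x='z': counts = {'x': 1, 'z': 2}
i=3, x='y': counts = {'x': 1, 'z': 2, 'y': 3}
i=4, x='y': counts = {'x': 1, 'z': 2, 'y': 7}
i=5, x='z': counts = {'x': 1, 'z': 7, 'y': 7}
i=6, x='z': counts = {'x': 1, 'z': 13, 'y': 7}
i=7, x='x': counts = {'x': 8, 'z': 13, 'y': 7}
i=8, x='y': counts = {'x': 8, 'z': 13, 'y': 15}
i=9, x='z': counts = {'x': 8, 'z': 22, 'y': 15}

{'x': 8, 'z': 22, 'y': 15}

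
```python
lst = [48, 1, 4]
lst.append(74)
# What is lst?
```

[48, 1, 4, 74]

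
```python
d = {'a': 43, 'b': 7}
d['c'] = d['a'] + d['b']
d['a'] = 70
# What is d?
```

After line 1: d = {'a': 43, 'b': 7}
After line 2 (d['c'] = 43 + 7): d = {'a': 43, 'b': 7, 'c': 50}
After line 3: d = {'a': 70, 'b': 7, 'c': 50}

{'a': 70, 'b': 7, 'c': 50}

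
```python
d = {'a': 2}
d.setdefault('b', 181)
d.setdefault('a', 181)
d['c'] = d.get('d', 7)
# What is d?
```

After line 1: d = {'a': 2}
After line 2 (setdefault adds 'b'=181): d = {'a': 2, 'b': 181}
After line 3 (setdefault 'a' no-op, already exists): d = {'a': 2, 'b': 181}
After line 4 (get('d', 7) returns default since 'd' not in d): d = {'a': 2, 'b': 181, 'c': 7}

{'a': 2, 'b': 181, 'c': 7}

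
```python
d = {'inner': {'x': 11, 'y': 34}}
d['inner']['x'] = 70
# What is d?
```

After line 1: d = {'inner': {'x': 11, 'y': 34}}
After line 2 (inner x overwritten): d = {'inner': {'x': 70, 'y': 34}}

{'inner': {'x': 70, 'y': 34}}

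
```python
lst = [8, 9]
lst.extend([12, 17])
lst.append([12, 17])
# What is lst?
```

After line 1: lst = [8, 9]
After line 2 (extend unpacks [12, 17]): lst = [8, 9, 12, 17]
After line 3 (append adds [12, 17] as single element): lst = [8, 9, 12, 17, [12, 17]]

[8, 9, 12, 17, [12, 17]]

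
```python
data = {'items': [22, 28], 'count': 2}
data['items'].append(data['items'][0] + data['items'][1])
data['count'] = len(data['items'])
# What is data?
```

After line 1: data = {'items': [22, 28], 'count': 2}
After line 2 (append 22 + 28 = 50): data = {'items': [22, 28, 50], 'count': 2}
After line 3 (count = len(items) = 3): data = {'items': [22, 28, 50], 'count': 3}

{'items': [22, 28, 50], 'count': 3}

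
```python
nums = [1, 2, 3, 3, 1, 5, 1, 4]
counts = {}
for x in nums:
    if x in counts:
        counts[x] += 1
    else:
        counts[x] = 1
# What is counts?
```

Initial: counts = {}, nums = [1, 2, 3, 3, 1, 5, 1, 4]
See 1: counts = {1: 1}
See 2: counts = {1: 1, 2: 1}
See 3: counts = {1: 1, 2: 1, 3: 1}
See 3: counts = {1: 1, 2: 1, 3: 2}
See 1: counts = {1: 2, 2: 1, 3: 2}
See 5: counts = {1: 2, 2: 1, 3: 2, 5: 1}
See 1: counts = {1: 3, 2: 1, 3: 2, 5: 1}
See 4: counts = {1: 3, 2: 1, 3: 2, 5: 1, 4: 1}

{1: 3, 2: 1, 3: 2, 5: 1, 4: 1}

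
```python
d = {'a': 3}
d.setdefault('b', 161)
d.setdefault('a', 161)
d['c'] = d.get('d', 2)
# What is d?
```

After line 1: d = {'a': 3}
After line 2 (setdefault adds 'b'=161): d = {'a': 3, 'b': 161}
After line 3 (setdefault 'a' no-op, already exists): d = {'a': 3, 'b': 161}
After line 4 (get('d', 2) returns default since 'd' not in d): d = {'a': 3, 'b': 161, 'c': 2}

{'a': 3, 'b': 161, 'c': 2}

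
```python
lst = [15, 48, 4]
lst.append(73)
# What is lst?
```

[15, 48, 4, 73]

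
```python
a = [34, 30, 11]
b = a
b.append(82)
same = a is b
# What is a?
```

After line 1: a = [34, 30, 11]
After line 2 (b = a is an alias, same object): a = [34, 30, 11], b = [34, 30, 11]
After line 3 (b.append mutates the shared list): a = [34, 30, 11, 82], b = [34, 30, 11, 82]
After line 4 (same = a is b; same object -> True): same = True

[34, 30, 11, 82]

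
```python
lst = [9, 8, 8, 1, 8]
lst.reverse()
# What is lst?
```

[8, 1, 8, 8, 9]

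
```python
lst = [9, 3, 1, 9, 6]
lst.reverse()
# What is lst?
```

[6, 9, 1, 3, 9]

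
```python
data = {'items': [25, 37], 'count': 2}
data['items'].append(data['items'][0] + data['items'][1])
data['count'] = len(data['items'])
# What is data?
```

After line 1: data = {'items': [25, 37], 'count': 2}
After line 2 (append 25 + 37 = 62): data = {'items': [25, 37, 62], 'count': 2}
After line 3 (count = len(items) = 3): data = {'items': [25, 37, 62], 'count': 3}

{'items': [25, 37, 62], 'count': 3}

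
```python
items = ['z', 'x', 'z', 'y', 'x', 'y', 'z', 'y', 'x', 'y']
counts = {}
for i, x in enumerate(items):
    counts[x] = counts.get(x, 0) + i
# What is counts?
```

Initial: counts = {}, items = ['z', 'x', 'z', 'y', 'x', 'y', 'z', 'y', 'x', 'y']
i=0, x='z': counts = {'z': 0}
i=1, x='x': counts = {'z': 0, 'x': 1}
i=2, x='z': counts = {'z': 2, 'x': 1}
i=3, x='y': counts = {'z': 2, 'x': 1, 'y': 3}
i=4, x='x': counts = {'z': 2, 'x': 5, 'y': 3}
i=5, x='y': counts = {'z': 2, 'x': 5, 'y': 8}
i=6, x='z': counts = {'z': 8, 'x': 5, 'y': 8}
i=7, x='y': counts = {'z': 8, 'x': 5, 'y': 15}
i=8, x='x': counts = {'z': 8, 'x': 13, 'y': 15}
i=9, x='y': counts = {'z': 8, 'x': 13, 'y': 24}

{'z': 8, 'x': 13, 'y': 24}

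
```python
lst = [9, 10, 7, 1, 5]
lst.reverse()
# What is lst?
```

[5, 1, 7, 10, 9]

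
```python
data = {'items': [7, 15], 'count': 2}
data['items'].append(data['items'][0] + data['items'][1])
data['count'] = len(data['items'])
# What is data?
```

After line 1: data = {'items': [7, 15], 'count': 2}
After line 2 (append 7 + 15 = 22): data = {'items': [7, 15, 22], 'count': 2}
After line 3 (count = len(items) = 3): data = {'items': [7, 15, 22], 'count': 3}

{'items': [7, 15, 22], 'count': 3}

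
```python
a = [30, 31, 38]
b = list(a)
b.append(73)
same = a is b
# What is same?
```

After line 1: a = [30, 31, 38]
After line 2 (b = list(a) is a shallow copy, new object): a = [30, 31, 38], b = [30, 31, 38]
After line 3 (append only mutates b): a = [30, 31, 38], b = [30, 31, 38, 73]
After line 4 (same = a is b; different objects -> False): same = False

False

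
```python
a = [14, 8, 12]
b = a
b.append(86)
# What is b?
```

After line 1: a = [14, 8, 12]
After line 2 (b = a is an alias, same object): a = [14, 8, 12], b = [14, 8, 12]
After line 3 (b.append mutates the shared list): a = [14, 8, 12, 86], b = [14, 8, 12, 86]

[14, 8, 12, 86]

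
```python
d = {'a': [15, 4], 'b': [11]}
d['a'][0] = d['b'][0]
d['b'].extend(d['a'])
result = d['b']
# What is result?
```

After line 1: d = {'a': [15, 4], 'b': [11]}
After line 2 (a[0] = b[0] = 11): d = {'a': [11, 4], 'b': [11]}
After line 3 (b.extend(a) appends [11, 4]): d = {'a': [11, 4], 'b': [11, 11, 4]}
After line 4: result = d['b'] = [11, 11, 4]

[11, 11, 4]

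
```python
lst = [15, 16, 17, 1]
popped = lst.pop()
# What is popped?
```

1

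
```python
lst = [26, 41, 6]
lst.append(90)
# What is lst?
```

[26, 41, 6, 90]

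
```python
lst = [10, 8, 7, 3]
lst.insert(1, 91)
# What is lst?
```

[10, 91, 8, 7, 3]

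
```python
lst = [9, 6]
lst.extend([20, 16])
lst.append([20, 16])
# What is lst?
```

After line 1: lst = [9, 6]
After line 2 (extend unpacks [20, 16]): lst = [9, 6, 20, 16]
After line 3 (append adds [20, 16] as single element): lst = [9, 6, 20, 16, [20, 16]]

[9, 6, 20, 16, [20, 16]]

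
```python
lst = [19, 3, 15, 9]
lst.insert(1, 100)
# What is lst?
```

[19, 100, 3, 15, 9]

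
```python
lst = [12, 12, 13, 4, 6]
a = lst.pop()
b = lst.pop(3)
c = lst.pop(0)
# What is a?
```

After line 1: lst = [12, 12, 13, 4, 6]
After line 2 (pop() -> a = 6): lst = [12, 12, 13, 4]
After line 3 (pop(3) -> b = 4): lst = [12, 12, 13]
After line 4 (pop(0) -> c = 12): lst = [12, 13]

6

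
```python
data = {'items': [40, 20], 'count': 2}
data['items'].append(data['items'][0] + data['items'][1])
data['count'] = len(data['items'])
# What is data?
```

After line 1: data = {'items': [40, 20], 'count': 2}
After line 2 (append 40 + 20 = 60): data = {'items': [40, 20, 60], 'count': 2}
After line 3 (count = len(items) = 3): data = {'items': [40, 20, 60], 'count': 3}

{'items': [40, 20, 60], 'count': 3}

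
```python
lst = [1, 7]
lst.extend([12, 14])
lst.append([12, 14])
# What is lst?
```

After line 1: lst = [1, 7]
After line 2 (extend unpacks [12, 14]): lst = [1, 7, 12, 14]
After line 3 (append adds [12, 14] as single element): lst = [1, 7, 12, 14, [12, 14]]

[1, 7, 12, 14, [12, 14]]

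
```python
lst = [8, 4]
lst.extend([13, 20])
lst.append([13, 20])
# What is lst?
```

After line 1: lst = [8, 4]
After line 2 (extend unpacks [13, 20]): lst = [8, 4, 13, 20]
After line 3 (append adds [13, 20] as single element): lst = [8, 4, 13, 20, [13, 20]]

[8, 4, 13, 20, [13, 20]]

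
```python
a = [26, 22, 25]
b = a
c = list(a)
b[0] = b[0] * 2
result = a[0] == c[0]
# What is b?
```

After line 1: a = [26, 22, 25]
After line 2 (b = a, alias): a = [26, 22, 25], b = [26, 22, 25]
After line 3 (c = list(a) is a copy, new object): c = [26, 22, 25]
After line 4 (b[0] = 26 * 2 = 52; mutates shared a/b): a = b = [52, 22, 25], c = [26, 22, 25]
After line 5 (a[0] = 52, c[0] = 26; result = False)

[52, 22, 25]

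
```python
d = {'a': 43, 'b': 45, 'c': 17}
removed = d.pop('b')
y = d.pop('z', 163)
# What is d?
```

After line 1: d = {'a': 43, 'b': 45, 'c': 17}
After line 2 (pop 'b' returns 45): d = {'a': 43, 'c': 17}, removed = 45
After line 3 (pop 'z' missing, returns default 163): d = {'a': 43, 'c': 17}, y = 163

{'a': 43, 'c': 17}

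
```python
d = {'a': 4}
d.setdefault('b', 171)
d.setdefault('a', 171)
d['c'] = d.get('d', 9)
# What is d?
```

After line 1: d = {'a': 4}
After line 2 (setdefault adds 'b'=171): d = {'a': 4, 'b': 171}
After line 3 (setdefault 'a' no-op, already exists): d = {'a': 4, 'b': 171}
After line 4 (get('d', 9) returns default since 'd' not in d): d = {'a': 4, 'b': 171, 'c': 9}

{'a': 4, 'b': 171, 'c': 9}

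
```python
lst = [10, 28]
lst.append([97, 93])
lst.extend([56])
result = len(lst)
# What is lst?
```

After line 1: lst = [10, 28]
After line 2 (append adds [97, 93] as single element): lst = [10, 28, [97, 93]]
After line 3 (extend unpacks [56], adds 56): lst = [10, 28, [97, 93], 56]
After line 4: result = len(lst) = 4

[10, 28, [97, 93], 56]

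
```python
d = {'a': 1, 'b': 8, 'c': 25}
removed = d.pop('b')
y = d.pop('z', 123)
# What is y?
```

After line 1: d = {'a': 1, 'b': 8, 'c': 25}
After line 2 (pop 'b' returns 8): d = {'a': 1, 'c': 25}, removed = 8
After line 3 (pop 'z' missing, returns default 123): d = {'a': 1, 'c': 25}, y = 123

123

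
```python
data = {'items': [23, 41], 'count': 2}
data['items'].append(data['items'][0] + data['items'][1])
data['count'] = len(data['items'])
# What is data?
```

After line 1: data = {'items': [23, 41], 'count': 2}
After line 2 (append 23 + 41 = 64): data = {'items': [23, 41, 64], 'count': 2}
After line 3 (count = len(items) = 3): data = {'items': [23, 41, 64], 'count': 3}

{'items': [23, 41, 64], 'count': 3}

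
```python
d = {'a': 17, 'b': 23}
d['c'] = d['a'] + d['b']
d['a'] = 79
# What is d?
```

After line 1: d = {'a': 17, 'b': 23}
After line 2 (d['c'] = 17 + 23): d = {'a': 17, 'b': 23, 'c': 40}
After line 3: d = {'a': 79, 'b': 23, 'c': 40}

{'a': 79, 'b': 23, 'c': 40}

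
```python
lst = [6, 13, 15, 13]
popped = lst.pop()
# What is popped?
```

13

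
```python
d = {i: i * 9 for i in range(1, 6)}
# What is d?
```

{1: 9, 2: 18, 3: 27, 4: 36, 5: 45}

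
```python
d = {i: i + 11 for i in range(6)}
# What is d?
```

{0: 11, 1: 12, 2: 13, 3: 14, 4: 15, 5: 16}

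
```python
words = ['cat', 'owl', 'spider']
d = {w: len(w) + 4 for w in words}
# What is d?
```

{'cat': 7, 'owl': 7, 'spider': 10}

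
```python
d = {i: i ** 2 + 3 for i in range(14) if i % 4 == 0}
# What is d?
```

{0: 3, 4: 19, 8: 67, 12: 147}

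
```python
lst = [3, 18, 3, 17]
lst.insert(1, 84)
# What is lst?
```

[3, 84, 18, 3, 17]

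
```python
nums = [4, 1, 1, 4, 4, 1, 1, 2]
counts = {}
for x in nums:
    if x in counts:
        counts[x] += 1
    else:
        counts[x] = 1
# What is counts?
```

Initial: counts = {}, nums = [4, 1, 1, 4, 4, 1, 1, 2]
See 4: counts = {4: 1}
See 1: counts = {4: 1, 1: 1}
See 1: counts = {4: 1, 1: 2}
See 4: counts = {4: 2, 1: 2}
See 4: counts = {4: 3, 1: 2}
See 1: counts = {4: 3, 1: 3}
See 1: counts = {4: 3, 1: 4}
See 2: counts = {4: 3, 1: 4, 2: 1}

{4: 3, 1: 4, 2: 1}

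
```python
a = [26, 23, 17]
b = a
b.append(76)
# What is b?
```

After line 1: a = [26, 23, 17]
After line 2 (b = a is an alias, same object): a = [26, 23, 17], b = [26, 23, 17]
After line 3 (b.append mutates the shared list): a = [26, 23, 17, 76], b = [26, 23, 17, 76]

[26, 23, 17, 76]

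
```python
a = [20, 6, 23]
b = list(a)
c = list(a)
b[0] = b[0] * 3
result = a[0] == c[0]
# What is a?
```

After line 1: a = [20, 6, 23]
After line 2 (b = list(a), copy): a = [20, 6, 23], b = [20, 6, 23]
After line 3 (c = list(a) is a copy, new object): c = [20, 6, 23]
After line 4 (b[0] = 20 * 3 = 60; only b mutates (copy)): a = [20, 6, 23], b = [60, 6, 23], c = [20, 6, 23]
After line 5 (a[0] = 20, c[0] = 20; result = True)

[20, 6, 23]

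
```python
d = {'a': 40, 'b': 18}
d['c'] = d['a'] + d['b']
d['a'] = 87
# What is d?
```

After line 1: d = {'a': 40, 'b': 18}
After line 2 (d['c'] = 40 + 18): d = {'a': 40, 'b': 18, 'c': 58}
After line 3: d = {'a': 87, 'b': 18, 'c': 58}

{'a': 87, 'b': 18, 'c': 58}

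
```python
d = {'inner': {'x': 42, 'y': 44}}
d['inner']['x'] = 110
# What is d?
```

After line 1: d = {'inner': {'x': 42, 'y': 44}}
After line 2 (inner x overwritten): d = {'inner': {'x': 110, 'y': 44}}

{'inner': {'x': 110, 'y': 44}}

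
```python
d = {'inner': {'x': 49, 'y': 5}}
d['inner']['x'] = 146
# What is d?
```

After line 1: d = {'inner': {'x': 49, 'y': 5}}
After line 2 (inner x overwritten): d = {'inner': {'x': 146, 'y': 5}}

{'inner': {'x': 146, 'y': 5}}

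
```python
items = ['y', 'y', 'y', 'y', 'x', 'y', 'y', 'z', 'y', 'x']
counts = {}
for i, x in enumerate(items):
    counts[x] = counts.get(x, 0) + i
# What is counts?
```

Initial: counts = {}, items = ['y', 'y', 'y', 'y', 'x', 'y', 'y', 'z', 'y', 'x']
i=0, x='y': counts = {'y': 0}
i=1, x='y': counts = {'y': 1}
i=2, x='y': counts = {'y': 3}
i=3, x='y': counts = {'y': 6}
i=4, x='x': counts = {'y': 6, 'x': 4}
i=5, x='y': counts = {'y': 11, 'x': 4}
i=6, x='y': counts = {'y': 17, 'x': 4}
i=7, x='z': counts = {'y': 17, 'x': 4, 'z': 7}
i=8, x='y': counts = {'y': 25, 'x': 4, 'z': 7}
i=9, x='x': counts = {'y': 25, 'x': 13, 'z': 7}

{'y': 25, 'x': 13, 'z': 7}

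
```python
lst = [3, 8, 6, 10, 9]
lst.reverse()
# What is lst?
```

[9, 10, 6, 8, 3]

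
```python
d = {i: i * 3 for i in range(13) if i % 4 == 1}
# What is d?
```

{1: 3, 5: 15, 9: 27}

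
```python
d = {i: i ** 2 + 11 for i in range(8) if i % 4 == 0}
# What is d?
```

{0: 11, 4: 27}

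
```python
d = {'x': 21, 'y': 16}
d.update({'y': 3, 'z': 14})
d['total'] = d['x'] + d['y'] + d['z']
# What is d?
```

After line 1: d = {'x': 21, 'y': 16}
After line 2 (y overwritten, z added): d = {'x': 21, 'y': 3, 'z': 14}
After line 3 (total = 21 + 3 + 14 = 38): d = {'x': 21, 'y': 3, 'z': 14, 'total': 38}

{'x': 21, 'y': 3, 'z': 14, 'total': 38}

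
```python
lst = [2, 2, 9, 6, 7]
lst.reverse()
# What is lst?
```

[7, 6, 9, 2, 2]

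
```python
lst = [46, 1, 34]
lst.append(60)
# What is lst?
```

[46, 1, 34, 60]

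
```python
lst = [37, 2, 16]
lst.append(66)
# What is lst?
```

[37, 2, 16, 66]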